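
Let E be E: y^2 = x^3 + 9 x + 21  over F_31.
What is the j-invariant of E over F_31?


Delta = -16(4 a^3 + 27 b^2) mod 31 = 13
-1728 * (4 a)^3 = -1728 * (4*9)^3 mod 31 = 8
j = 8 * 13^(-1) mod 31 = 3

j = 3 (mod 31)


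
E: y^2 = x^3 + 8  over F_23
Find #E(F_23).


For each x in F_23, count y with y^2 = x^3 + 0 x + 8 mod 23:
  x = 0: RHS = 8, y in [10, 13]  -> 2 point(s)
  x = 1: RHS = 9, y in [3, 20]  -> 2 point(s)
  x = 2: RHS = 16, y in [4, 19]  -> 2 point(s)
  x = 3: RHS = 12, y in [9, 14]  -> 2 point(s)
  x = 4: RHS = 3, y in [7, 16]  -> 2 point(s)
  x = 5: RHS = 18, y in [8, 15]  -> 2 point(s)
  x = 7: RHS = 6, y in [11, 12]  -> 2 point(s)
  x = 9: RHS = 1, y in [1, 22]  -> 2 point(s)
  x = 15: RHS = 2, y in [5, 18]  -> 2 point(s)
  x = 19: RHS = 13, y in [6, 17]  -> 2 point(s)
  x = 20: RHS = 4, y in [2, 21]  -> 2 point(s)
  x = 21: RHS = 0, y in [0]  -> 1 point(s)
Affine points: 23. Add the point at infinity: total = 24.

#E(F_23) = 24


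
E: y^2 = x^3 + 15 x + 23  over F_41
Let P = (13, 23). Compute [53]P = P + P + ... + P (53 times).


k = 53 = 110101_2 (binary, LSB first: 101011)
Double-and-add from P = (13, 23):
  bit 0 = 1: acc = O + (13, 23) = (13, 23)
  bit 1 = 0: acc unchanged = (13, 23)
  bit 2 = 1: acc = (13, 23) + (19, 22) = (17, 5)
  bit 3 = 0: acc unchanged = (17, 5)
  bit 4 = 1: acc = (17, 5) + (18, 37) = (5, 10)
  bit 5 = 1: acc = (5, 10) + (25, 22) = (13, 18)

53P = (13, 18)


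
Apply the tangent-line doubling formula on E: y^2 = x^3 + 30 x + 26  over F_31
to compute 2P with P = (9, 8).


Doubling: s = (3 x1^2 + a) / (2 y1)
s = (3*9^2 + 30) / (2*8) mod 31 = 19
x3 = s^2 - 2 x1 mod 31 = 19^2 - 2*9 = 2
y3 = s (x1 - x3) - y1 mod 31 = 19 * (9 - 2) - 8 = 1

2P = (2, 1)


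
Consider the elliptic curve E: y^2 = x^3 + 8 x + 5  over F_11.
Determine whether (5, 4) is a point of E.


Check whether y^2 = x^3 + 8 x + 5 (mod 11) for (x, y) = (5, 4).
LHS: y^2 = 4^2 mod 11 = 5
RHS: x^3 + 8 x + 5 = 5^3 + 8*5 + 5 mod 11 = 5
LHS = RHS

Yes, on the curve


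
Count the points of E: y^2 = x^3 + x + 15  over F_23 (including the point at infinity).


For each x in F_23, count y with y^2 = x^3 + 1 x + 15 mod 23:
  x = 2: RHS = 2, y in [5, 18]  -> 2 point(s)
  x = 8: RHS = 6, y in [11, 12]  -> 2 point(s)
  x = 10: RHS = 13, y in [6, 17]  -> 2 point(s)
  x = 11: RHS = 0, y in [0]  -> 1 point(s)
  x = 14: RHS = 13, y in [6, 17]  -> 2 point(s)
  x = 15: RHS = 1, y in [1, 22]  -> 2 point(s)
  x = 17: RHS = 0, y in [0]  -> 1 point(s)
  x = 18: RHS = 0, y in [0]  -> 1 point(s)
  x = 19: RHS = 16, y in [4, 19]  -> 2 point(s)
  x = 20: RHS = 8, y in [10, 13]  -> 2 point(s)
  x = 22: RHS = 13, y in [6, 17]  -> 2 point(s)
Affine points: 19. Add the point at infinity: total = 20.

#E(F_23) = 20


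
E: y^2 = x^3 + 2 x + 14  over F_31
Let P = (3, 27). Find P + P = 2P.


Doubling: s = (3 x1^2 + a) / (2 y1)
s = (3*3^2 + 2) / (2*27) mod 31 = 8
x3 = s^2 - 2 x1 mod 31 = 8^2 - 2*3 = 27
y3 = s (x1 - x3) - y1 mod 31 = 8 * (3 - 27) - 27 = 29

2P = (27, 29)


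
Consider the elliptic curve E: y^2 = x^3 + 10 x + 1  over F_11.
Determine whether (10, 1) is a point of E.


Check whether y^2 = x^3 + 10 x + 1 (mod 11) for (x, y) = (10, 1).
LHS: y^2 = 1^2 mod 11 = 1
RHS: x^3 + 10 x + 1 = 10^3 + 10*10 + 1 mod 11 = 1
LHS = RHS

Yes, on the curve


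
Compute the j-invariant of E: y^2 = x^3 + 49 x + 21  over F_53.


Delta = -16(4 a^3 + 27 b^2) mod 53 = 38
-1728 * (4 a)^3 = -1728 * (4*49)^3 mod 53 = 3
j = 3 * 38^(-1) mod 53 = 21

j = 21 (mod 53)


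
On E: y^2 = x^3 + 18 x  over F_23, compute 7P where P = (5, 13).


k = 7 = 111_2 (binary, LSB first: 111)
Double-and-add from P = (5, 13):
  bit 0 = 1: acc = O + (5, 13) = (5, 13)
  bit 1 = 1: acc = (5, 13) + (8, 9) = (22, 2)
  bit 2 = 1: acc = (22, 2) + (0, 0) = (5, 10)

7P = (5, 10)


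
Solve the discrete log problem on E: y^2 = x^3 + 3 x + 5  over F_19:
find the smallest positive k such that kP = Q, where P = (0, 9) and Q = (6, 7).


Enumerate multiples of P until we hit Q = (6, 7):
  1P = (0, 9)
  2P = (9, 18)
  3P = (11, 18)
  4P = (6, 12)
  5P = (18, 1)
  6P = (8, 3)
  7P = (8, 16)
  8P = (18, 18)
  9P = (6, 7)
Match found at i = 9.

k = 9


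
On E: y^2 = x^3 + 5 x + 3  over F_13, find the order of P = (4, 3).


Compute successive multiples of P until we hit O:
  1P = (4, 3)
  2P = (9, 7)
  3P = (10, 0)
  4P = (9, 6)
  5P = (4, 10)
  6P = O

ord(P) = 6


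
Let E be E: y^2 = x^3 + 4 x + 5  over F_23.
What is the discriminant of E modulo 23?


4 a^3 + 27 b^2 = 4*4^3 + 27*5^2 = 256 + 675 = 931
Delta = -16 * (931) = -14896
Delta mod 23 = 8

Delta = 8 (mod 23)


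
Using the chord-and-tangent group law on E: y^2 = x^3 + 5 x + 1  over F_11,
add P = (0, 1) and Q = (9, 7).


P != Q, so use the chord formula.
s = (y2 - y1) / (x2 - x1) = (6) / (9) mod 11 = 8
x3 = s^2 - x1 - x2 mod 11 = 8^2 - 0 - 9 = 0
y3 = s (x1 - x3) - y1 mod 11 = 8 * (0 - 0) - 1 = 10

P + Q = (0, 10)


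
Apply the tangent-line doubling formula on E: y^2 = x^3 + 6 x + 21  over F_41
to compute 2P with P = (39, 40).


Doubling: s = (3 x1^2 + a) / (2 y1)
s = (3*39^2 + 6) / (2*40) mod 41 = 32
x3 = s^2 - 2 x1 mod 41 = 32^2 - 2*39 = 3
y3 = s (x1 - x3) - y1 mod 41 = 32 * (39 - 3) - 40 = 5

2P = (3, 5)


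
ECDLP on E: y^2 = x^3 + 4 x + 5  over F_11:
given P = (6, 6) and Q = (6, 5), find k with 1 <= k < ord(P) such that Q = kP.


Enumerate multiples of P until we hit Q = (6, 5):
  1P = (6, 6)
  2P = (3, 0)
  3P = (6, 5)
Match found at i = 3.

k = 3


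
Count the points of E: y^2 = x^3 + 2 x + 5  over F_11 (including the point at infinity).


For each x in F_11, count y with y^2 = x^3 + 2 x + 5 mod 11:
  x = 0: RHS = 5, y in [4, 7]  -> 2 point(s)
  x = 3: RHS = 5, y in [4, 7]  -> 2 point(s)
  x = 4: RHS = 0, y in [0]  -> 1 point(s)
  x = 8: RHS = 5, y in [4, 7]  -> 2 point(s)
  x = 9: RHS = 4, y in [2, 9]  -> 2 point(s)
Affine points: 9. Add the point at infinity: total = 10.

#E(F_11) = 10


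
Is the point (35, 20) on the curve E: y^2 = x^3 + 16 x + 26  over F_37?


Check whether y^2 = x^3 + 16 x + 26 (mod 37) for (x, y) = (35, 20).
LHS: y^2 = 20^2 mod 37 = 30
RHS: x^3 + 16 x + 26 = 35^3 + 16*35 + 26 mod 37 = 23
LHS != RHS

No, not on the curve


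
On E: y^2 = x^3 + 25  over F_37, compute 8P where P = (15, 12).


k = 8 = 1000_2 (binary, LSB first: 0001)
Double-and-add from P = (15, 12):
  bit 0 = 0: acc unchanged = O
  bit 1 = 0: acc unchanged = O
  bit 2 = 0: acc unchanged = O
  bit 3 = 1: acc = O + (15, 25) = (15, 25)

8P = (15, 25)


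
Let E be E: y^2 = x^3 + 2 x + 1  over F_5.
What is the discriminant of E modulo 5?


4 a^3 + 27 b^2 = 4*2^3 + 27*1^2 = 32 + 27 = 59
Delta = -16 * (59) = -944
Delta mod 5 = 1

Delta = 1 (mod 5)


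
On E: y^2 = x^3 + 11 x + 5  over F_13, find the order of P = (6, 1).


Compute successive multiples of P until we hit O:
  1P = (6, 1)
  2P = (2, 3)
  3P = (2, 10)
  4P = (6, 12)
  5P = O

ord(P) = 5


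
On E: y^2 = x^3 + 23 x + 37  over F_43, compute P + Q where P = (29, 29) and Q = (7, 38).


P != Q, so use the chord formula.
s = (y2 - y1) / (x2 - x1) = (9) / (21) mod 43 = 25
x3 = s^2 - x1 - x2 mod 43 = 25^2 - 29 - 7 = 30
y3 = s (x1 - x3) - y1 mod 43 = 25 * (29 - 30) - 29 = 32

P + Q = (30, 32)


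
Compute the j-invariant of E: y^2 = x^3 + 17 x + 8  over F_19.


Delta = -16(4 a^3 + 27 b^2) mod 19 = 15
-1728 * (4 a)^3 = -1728 * (4*17)^3 mod 19 = 1
j = 1 * 15^(-1) mod 19 = 14

j = 14 (mod 19)


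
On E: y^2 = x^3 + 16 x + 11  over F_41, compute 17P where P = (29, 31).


k = 17 = 10001_2 (binary, LSB first: 10001)
Double-and-add from P = (29, 31):
  bit 0 = 1: acc = O + (29, 31) = (29, 31)
  bit 1 = 0: acc unchanged = (29, 31)
  bit 2 = 0: acc unchanged = (29, 31)
  bit 3 = 0: acc unchanged = (29, 31)
  bit 4 = 1: acc = (29, 31) + (24, 19) = (20, 7)

17P = (20, 7)


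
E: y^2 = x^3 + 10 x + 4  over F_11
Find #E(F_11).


For each x in F_11, count y with y^2 = x^3 + 10 x + 4 mod 11:
  x = 0: RHS = 4, y in [2, 9]  -> 2 point(s)
  x = 1: RHS = 4, y in [2, 9]  -> 2 point(s)
  x = 4: RHS = 9, y in [3, 8]  -> 2 point(s)
  x = 5: RHS = 3, y in [5, 6]  -> 2 point(s)
  x = 6: RHS = 5, y in [4, 7]  -> 2 point(s)
  x = 9: RHS = 9, y in [3, 8]  -> 2 point(s)
  x = 10: RHS = 4, y in [2, 9]  -> 2 point(s)
Affine points: 14. Add the point at infinity: total = 15.

#E(F_11) = 15


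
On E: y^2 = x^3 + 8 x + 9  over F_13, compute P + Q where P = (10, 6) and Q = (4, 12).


P != Q, so use the chord formula.
s = (y2 - y1) / (x2 - x1) = (6) / (7) mod 13 = 12
x3 = s^2 - x1 - x2 mod 13 = 12^2 - 10 - 4 = 0
y3 = s (x1 - x3) - y1 mod 13 = 12 * (10 - 0) - 6 = 10

P + Q = (0, 10)


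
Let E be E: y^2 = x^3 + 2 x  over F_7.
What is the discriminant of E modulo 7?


4 a^3 + 27 b^2 = 4*2^3 + 27*0^2 = 32 + 0 = 32
Delta = -16 * (32) = -512
Delta mod 7 = 6

Delta = 6 (mod 7)


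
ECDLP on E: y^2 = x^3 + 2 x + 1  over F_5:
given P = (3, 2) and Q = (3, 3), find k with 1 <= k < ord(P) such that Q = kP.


Enumerate multiples of P until we hit Q = (3, 3):
  1P = (3, 2)
  2P = (0, 1)
  3P = (1, 2)
  4P = (1, 3)
  5P = (0, 4)
  6P = (3, 3)
Match found at i = 6.

k = 6


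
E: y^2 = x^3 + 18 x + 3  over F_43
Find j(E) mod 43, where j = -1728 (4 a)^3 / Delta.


Delta = -16(4 a^3 + 27 b^2) mod 43 = 17
-1728 * (4 a)^3 = -1728 * (4*18)^3 mod 43 = 22
j = 22 * 17^(-1) mod 43 = 19

j = 19 (mod 43)


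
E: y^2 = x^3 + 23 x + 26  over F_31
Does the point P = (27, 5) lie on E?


Check whether y^2 = x^3 + 23 x + 26 (mod 31) for (x, y) = (27, 5).
LHS: y^2 = 5^2 mod 31 = 25
RHS: x^3 + 23 x + 26 = 27^3 + 23*27 + 26 mod 31 = 25
LHS = RHS

Yes, on the curve


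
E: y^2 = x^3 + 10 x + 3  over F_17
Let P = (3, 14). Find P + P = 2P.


Doubling: s = (3 x1^2 + a) / (2 y1)
s = (3*3^2 + 10) / (2*14) mod 17 = 8
x3 = s^2 - 2 x1 mod 17 = 8^2 - 2*3 = 7
y3 = s (x1 - x3) - y1 mod 17 = 8 * (3 - 7) - 14 = 5

2P = (7, 5)


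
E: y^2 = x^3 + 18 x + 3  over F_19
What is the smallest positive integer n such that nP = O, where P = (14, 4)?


Compute successive multiples of P until we hit O:
  1P = (14, 4)
  2P = (16, 6)
  3P = (9, 1)
  4P = (7, 4)
  5P = (17, 15)
  6P = (12, 16)
  7P = (10, 10)
  8P = (2, 16)
  ... (continuing to 24P)
  24P = O

ord(P) = 24


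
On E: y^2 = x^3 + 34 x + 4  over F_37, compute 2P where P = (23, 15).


Doubling: s = (3 x1^2 + a) / (2 y1)
s = (3*23^2 + 34) / (2*15) mod 37 = 1
x3 = s^2 - 2 x1 mod 37 = 1^2 - 2*23 = 29
y3 = s (x1 - x3) - y1 mod 37 = 1 * (23 - 29) - 15 = 16

2P = (29, 16)


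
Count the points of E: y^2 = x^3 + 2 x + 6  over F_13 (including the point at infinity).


For each x in F_13, count y with y^2 = x^3 + 2 x + 6 mod 13:
  x = 1: RHS = 9, y in [3, 10]  -> 2 point(s)
  x = 3: RHS = 0, y in [0]  -> 1 point(s)
  x = 4: RHS = 0, y in [0]  -> 1 point(s)
  x = 6: RHS = 0, y in [0]  -> 1 point(s)
  x = 7: RHS = 12, y in [5, 8]  -> 2 point(s)
  x = 8: RHS = 1, y in [1, 12]  -> 2 point(s)
  x = 9: RHS = 12, y in [5, 8]  -> 2 point(s)
  x = 10: RHS = 12, y in [5, 8]  -> 2 point(s)
  x = 12: RHS = 3, y in [4, 9]  -> 2 point(s)
Affine points: 15. Add the point at infinity: total = 16.

#E(F_13) = 16


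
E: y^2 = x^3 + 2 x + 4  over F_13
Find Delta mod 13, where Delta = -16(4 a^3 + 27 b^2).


4 a^3 + 27 b^2 = 4*2^3 + 27*4^2 = 32 + 432 = 464
Delta = -16 * (464) = -7424
Delta mod 13 = 12

Delta = 12 (mod 13)


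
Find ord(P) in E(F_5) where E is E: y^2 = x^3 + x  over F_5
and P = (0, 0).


Compute successive multiples of P until we hit O:
  1P = (0, 0)
  2P = O

ord(P) = 2


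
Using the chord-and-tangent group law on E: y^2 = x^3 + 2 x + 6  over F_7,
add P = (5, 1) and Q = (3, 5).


P != Q, so use the chord formula.
s = (y2 - y1) / (x2 - x1) = (4) / (5) mod 7 = 5
x3 = s^2 - x1 - x2 mod 7 = 5^2 - 5 - 3 = 3
y3 = s (x1 - x3) - y1 mod 7 = 5 * (5 - 3) - 1 = 2

P + Q = (3, 2)


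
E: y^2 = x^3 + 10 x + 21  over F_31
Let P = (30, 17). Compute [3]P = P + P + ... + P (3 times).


k = 3 = 11_2 (binary, LSB first: 11)
Double-and-add from P = (30, 17):
  bit 0 = 1: acc = O + (30, 17) = (30, 17)
  bit 1 = 1: acc = (30, 17) + (7, 0) = (30, 14)

3P = (30, 14)


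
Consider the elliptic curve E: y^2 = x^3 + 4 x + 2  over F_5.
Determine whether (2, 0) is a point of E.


Check whether y^2 = x^3 + 4 x + 2 (mod 5) for (x, y) = (2, 0).
LHS: y^2 = 0^2 mod 5 = 0
RHS: x^3 + 4 x + 2 = 2^3 + 4*2 + 2 mod 5 = 3
LHS != RHS

No, not on the curve


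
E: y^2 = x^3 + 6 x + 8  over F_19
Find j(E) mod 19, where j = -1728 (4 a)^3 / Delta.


Delta = -16(4 a^3 + 27 b^2) mod 19 = 5
-1728 * (4 a)^3 = -1728 * (4*6)^3 mod 19 = 11
j = 11 * 5^(-1) mod 19 = 6

j = 6 (mod 19)


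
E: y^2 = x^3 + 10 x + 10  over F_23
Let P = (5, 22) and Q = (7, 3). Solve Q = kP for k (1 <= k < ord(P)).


Enumerate multiples of P until we hit Q = (7, 3):
  1P = (5, 22)
  2P = (8, 2)
  3P = (11, 18)
  4P = (10, 12)
  5P = (12, 15)
  6P = (7, 3)
Match found at i = 6.

k = 6


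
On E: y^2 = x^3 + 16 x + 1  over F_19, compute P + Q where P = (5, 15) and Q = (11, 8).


P != Q, so use the chord formula.
s = (y2 - y1) / (x2 - x1) = (12) / (6) mod 19 = 2
x3 = s^2 - x1 - x2 mod 19 = 2^2 - 5 - 11 = 7
y3 = s (x1 - x3) - y1 mod 19 = 2 * (5 - 7) - 15 = 0

P + Q = (7, 0)


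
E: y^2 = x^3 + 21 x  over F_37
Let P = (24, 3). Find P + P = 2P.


Doubling: s = (3 x1^2 + a) / (2 y1)
s = (3*24^2 + 21) / (2*3) mod 37 = 14
x3 = s^2 - 2 x1 mod 37 = 14^2 - 2*24 = 0
y3 = s (x1 - x3) - y1 mod 37 = 14 * (24 - 0) - 3 = 0

2P = (0, 0)


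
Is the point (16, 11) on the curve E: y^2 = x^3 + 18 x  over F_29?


Check whether y^2 = x^3 + 18 x + 0 (mod 29) for (x, y) = (16, 11).
LHS: y^2 = 11^2 mod 29 = 5
RHS: x^3 + 18 x + 0 = 16^3 + 18*16 + 0 mod 29 = 5
LHS = RHS

Yes, on the curve


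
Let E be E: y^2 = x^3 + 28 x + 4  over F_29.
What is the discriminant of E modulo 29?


4 a^3 + 27 b^2 = 4*28^3 + 27*4^2 = 87808 + 432 = 88240
Delta = -16 * (88240) = -1411840
Delta mod 29 = 25

Delta = 25 (mod 29)


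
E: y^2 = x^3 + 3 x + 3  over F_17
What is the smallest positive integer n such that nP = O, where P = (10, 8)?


Compute successive multiples of P until we hit O:
  1P = (10, 8)
  2P = (6, 4)
  3P = (2, 0)
  4P = (6, 13)
  5P = (10, 9)
  6P = O

ord(P) = 6


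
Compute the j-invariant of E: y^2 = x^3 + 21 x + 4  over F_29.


Delta = -16(4 a^3 + 27 b^2) mod 29 = 17
-1728 * (4 a)^3 = -1728 * (4*21)^3 mod 29 = 24
j = 24 * 17^(-1) mod 29 = 27

j = 27 (mod 29)


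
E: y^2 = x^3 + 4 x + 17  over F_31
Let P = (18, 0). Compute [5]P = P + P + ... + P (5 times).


k = 5 = 101_2 (binary, LSB first: 101)
Double-and-add from P = (18, 0):
  bit 0 = 1: acc = O + (18, 0) = (18, 0)
  bit 1 = 0: acc unchanged = (18, 0)
  bit 2 = 1: acc = (18, 0) + O = (18, 0)

5P = (18, 0)


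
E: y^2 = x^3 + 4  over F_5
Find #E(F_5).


For each x in F_5, count y with y^2 = x^3 + 0 x + 4 mod 5:
  x = 0: RHS = 4, y in [2, 3]  -> 2 point(s)
  x = 1: RHS = 0, y in [0]  -> 1 point(s)
  x = 3: RHS = 1, y in [1, 4]  -> 2 point(s)
Affine points: 5. Add the point at infinity: total = 6.

#E(F_5) = 6


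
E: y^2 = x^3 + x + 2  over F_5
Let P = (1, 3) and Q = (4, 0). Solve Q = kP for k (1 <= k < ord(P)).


Enumerate multiples of P until we hit Q = (4, 0):
  1P = (1, 3)
  2P = (4, 0)
Match found at i = 2.

k = 2


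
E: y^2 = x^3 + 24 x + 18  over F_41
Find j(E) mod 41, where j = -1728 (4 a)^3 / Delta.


Delta = -16(4 a^3 + 27 b^2) mod 41 = 9
-1728 * (4 a)^3 = -1728 * (4*24)^3 mod 41 = 18
j = 18 * 9^(-1) mod 41 = 2

j = 2 (mod 41)


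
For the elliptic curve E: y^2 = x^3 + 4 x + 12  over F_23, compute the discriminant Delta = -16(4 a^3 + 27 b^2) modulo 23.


4 a^3 + 27 b^2 = 4*4^3 + 27*12^2 = 256 + 3888 = 4144
Delta = -16 * (4144) = -66304
Delta mod 23 = 5

Delta = 5 (mod 23)


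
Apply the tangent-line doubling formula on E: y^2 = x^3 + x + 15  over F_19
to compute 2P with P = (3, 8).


Doubling: s = (3 x1^2 + a) / (2 y1)
s = (3*3^2 + 1) / (2*8) mod 19 = 16
x3 = s^2 - 2 x1 mod 19 = 16^2 - 2*3 = 3
y3 = s (x1 - x3) - y1 mod 19 = 16 * (3 - 3) - 8 = 11

2P = (3, 11)


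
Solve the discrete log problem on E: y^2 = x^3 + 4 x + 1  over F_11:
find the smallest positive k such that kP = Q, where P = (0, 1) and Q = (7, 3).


Enumerate multiples of P until we hit Q = (7, 3):
  1P = (0, 1)
  2P = (4, 2)
  3P = (5, 6)
  4P = (7, 3)
Match found at i = 4.

k = 4


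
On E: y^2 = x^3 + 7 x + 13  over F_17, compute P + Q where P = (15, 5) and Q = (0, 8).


P != Q, so use the chord formula.
s = (y2 - y1) / (x2 - x1) = (3) / (2) mod 17 = 10
x3 = s^2 - x1 - x2 mod 17 = 10^2 - 15 - 0 = 0
y3 = s (x1 - x3) - y1 mod 17 = 10 * (15 - 0) - 5 = 9

P + Q = (0, 9)


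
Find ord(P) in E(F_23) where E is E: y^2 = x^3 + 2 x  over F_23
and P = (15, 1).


Compute successive multiples of P until we hit O:
  1P = (15, 1)
  2P = (18, 7)
  3P = (17, 18)
  4P = (0, 0)
  5P = (17, 5)
  6P = (18, 16)
  7P = (15, 22)
  8P = O

ord(P) = 8


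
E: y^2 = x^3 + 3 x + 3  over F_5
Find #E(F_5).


For each x in F_5, count y with y^2 = x^3 + 3 x + 3 mod 5:
  x = 3: RHS = 4, y in [2, 3]  -> 2 point(s)
  x = 4: RHS = 4, y in [2, 3]  -> 2 point(s)
Affine points: 4. Add the point at infinity: total = 5.

#E(F_5) = 5


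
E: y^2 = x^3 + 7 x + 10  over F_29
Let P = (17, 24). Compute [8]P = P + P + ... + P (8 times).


k = 8 = 1000_2 (binary, LSB first: 0001)
Double-and-add from P = (17, 24):
  bit 0 = 0: acc unchanged = O
  bit 1 = 0: acc unchanged = O
  bit 2 = 0: acc unchanged = O
  bit 3 = 1: acc = O + (19, 19) = (19, 19)

8P = (19, 19)


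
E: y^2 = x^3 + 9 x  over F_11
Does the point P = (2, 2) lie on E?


Check whether y^2 = x^3 + 9 x + 0 (mod 11) for (x, y) = (2, 2).
LHS: y^2 = 2^2 mod 11 = 4
RHS: x^3 + 9 x + 0 = 2^3 + 9*2 + 0 mod 11 = 4
LHS = RHS

Yes, on the curve


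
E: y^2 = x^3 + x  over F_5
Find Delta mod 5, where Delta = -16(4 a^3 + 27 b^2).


4 a^3 + 27 b^2 = 4*1^3 + 27*0^2 = 4 + 0 = 4
Delta = -16 * (4) = -64
Delta mod 5 = 1

Delta = 1 (mod 5)


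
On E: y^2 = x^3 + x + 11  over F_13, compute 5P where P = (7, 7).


k = 5 = 101_2 (binary, LSB first: 101)
Double-and-add from P = (7, 7):
  bit 0 = 1: acc = O + (7, 7) = (7, 7)
  bit 1 = 0: acc unchanged = (7, 7)
  bit 2 = 1: acc = (7, 7) + (4, 1) = (6, 8)

5P = (6, 8)


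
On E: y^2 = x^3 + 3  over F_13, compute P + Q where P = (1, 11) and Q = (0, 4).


P != Q, so use the chord formula.
s = (y2 - y1) / (x2 - x1) = (6) / (12) mod 13 = 7
x3 = s^2 - x1 - x2 mod 13 = 7^2 - 1 - 0 = 9
y3 = s (x1 - x3) - y1 mod 13 = 7 * (1 - 9) - 11 = 11

P + Q = (9, 11)


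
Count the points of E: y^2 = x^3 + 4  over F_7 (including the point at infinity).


For each x in F_7, count y with y^2 = x^3 + 0 x + 4 mod 7:
  x = 0: RHS = 4, y in [2, 5]  -> 2 point(s)
Affine points: 2. Add the point at infinity: total = 3.

#E(F_7) = 3


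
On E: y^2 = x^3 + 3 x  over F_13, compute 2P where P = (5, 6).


Doubling: s = (3 x1^2 + a) / (2 y1)
s = (3*5^2 + 3) / (2*6) mod 13 = 0
x3 = s^2 - 2 x1 mod 13 = 0^2 - 2*5 = 3
y3 = s (x1 - x3) - y1 mod 13 = 0 * (5 - 3) - 6 = 7

2P = (3, 7)


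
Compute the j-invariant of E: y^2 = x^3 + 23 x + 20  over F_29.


Delta = -16(4 a^3 + 27 b^2) mod 29 = 2
-1728 * (4 a)^3 = -1728 * (4*23)^3 mod 29 = 21
j = 21 * 2^(-1) mod 29 = 25

j = 25 (mod 29)


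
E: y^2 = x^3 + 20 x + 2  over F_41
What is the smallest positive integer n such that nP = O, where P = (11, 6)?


Compute successive multiples of P until we hit O:
  1P = (11, 6)
  2P = (1, 33)
  3P = (8, 31)
  4P = (14, 19)
  5P = (12, 17)
  6P = (16, 21)
  7P = (23, 40)
  8P = (23, 1)
  ... (continuing to 15P)
  15P = O

ord(P) = 15


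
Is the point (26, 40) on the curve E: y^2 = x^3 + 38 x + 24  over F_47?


Check whether y^2 = x^3 + 38 x + 24 (mod 47) for (x, y) = (26, 40).
LHS: y^2 = 40^2 mod 47 = 2
RHS: x^3 + 38 x + 24 = 26^3 + 38*26 + 24 mod 47 = 23
LHS != RHS

No, not on the curve


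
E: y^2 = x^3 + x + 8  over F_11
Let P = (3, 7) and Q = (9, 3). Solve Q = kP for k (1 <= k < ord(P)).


Enumerate multiples of P until we hit Q = (9, 3):
  1P = (3, 7)
  2P = (9, 3)
Match found at i = 2.

k = 2


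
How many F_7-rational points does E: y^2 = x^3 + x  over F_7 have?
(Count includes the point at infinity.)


For each x in F_7, count y with y^2 = x^3 + 1 x + 0 mod 7:
  x = 0: RHS = 0, y in [0]  -> 1 point(s)
  x = 1: RHS = 2, y in [3, 4]  -> 2 point(s)
  x = 3: RHS = 2, y in [3, 4]  -> 2 point(s)
  x = 5: RHS = 4, y in [2, 5]  -> 2 point(s)
Affine points: 7. Add the point at infinity: total = 8.

#E(F_7) = 8


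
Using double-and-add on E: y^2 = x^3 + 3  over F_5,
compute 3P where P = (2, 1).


k = 3 = 11_2 (binary, LSB first: 11)
Double-and-add from P = (2, 1):
  bit 0 = 1: acc = O + (2, 1) = (2, 1)
  bit 1 = 1: acc = (2, 1) + (2, 4) = O

3P = O


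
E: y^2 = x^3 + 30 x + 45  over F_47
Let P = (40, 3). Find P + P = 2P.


Doubling: s = (3 x1^2 + a) / (2 y1)
s = (3*40^2 + 30) / (2*3) mod 47 = 6
x3 = s^2 - 2 x1 mod 47 = 6^2 - 2*40 = 3
y3 = s (x1 - x3) - y1 mod 47 = 6 * (40 - 3) - 3 = 31

2P = (3, 31)


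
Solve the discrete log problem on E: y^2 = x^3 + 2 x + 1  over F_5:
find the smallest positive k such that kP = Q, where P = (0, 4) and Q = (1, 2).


Enumerate multiples of P until we hit Q = (1, 2):
  1P = (0, 4)
  2P = (1, 2)
Match found at i = 2.

k = 2


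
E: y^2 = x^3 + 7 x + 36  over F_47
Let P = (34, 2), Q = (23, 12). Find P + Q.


P != Q, so use the chord formula.
s = (y2 - y1) / (x2 - x1) = (10) / (36) mod 47 = 29
x3 = s^2 - x1 - x2 mod 47 = 29^2 - 34 - 23 = 32
y3 = s (x1 - x3) - y1 mod 47 = 29 * (34 - 32) - 2 = 9

P + Q = (32, 9)


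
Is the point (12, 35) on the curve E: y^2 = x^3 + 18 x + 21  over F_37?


Check whether y^2 = x^3 + 18 x + 21 (mod 37) for (x, y) = (12, 35).
LHS: y^2 = 35^2 mod 37 = 4
RHS: x^3 + 18 x + 21 = 12^3 + 18*12 + 21 mod 37 = 4
LHS = RHS

Yes, on the curve


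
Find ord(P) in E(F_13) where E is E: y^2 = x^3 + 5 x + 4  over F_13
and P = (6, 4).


Compute successive multiples of P until we hit O:
  1P = (6, 4)
  2P = (11, 5)
  3P = (8, 6)
  4P = (0, 2)
  5P = (10, 12)
  6P = (1, 6)
  7P = (2, 10)
  8P = (4, 6)
  ... (continuing to 17P)
  17P = O

ord(P) = 17


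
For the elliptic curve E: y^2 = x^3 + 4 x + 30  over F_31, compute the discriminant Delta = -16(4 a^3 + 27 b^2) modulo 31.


4 a^3 + 27 b^2 = 4*4^3 + 27*30^2 = 256 + 24300 = 24556
Delta = -16 * (24556) = -392896
Delta mod 31 = 29

Delta = 29 (mod 31)


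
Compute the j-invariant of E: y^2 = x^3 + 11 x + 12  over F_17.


Delta = -16(4 a^3 + 27 b^2) mod 17 = 15
-1728 * (4 a)^3 = -1728 * (4*11)^3 mod 17 = 16
j = 16 * 15^(-1) mod 17 = 9

j = 9 (mod 17)


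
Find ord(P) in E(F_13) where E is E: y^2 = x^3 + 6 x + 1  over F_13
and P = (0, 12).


Compute successive multiples of P until we hit O:
  1P = (0, 12)
  2P = (9, 2)
  3P = (7, 3)
  4P = (5, 0)
  5P = (7, 10)
  6P = (9, 11)
  7P = (0, 1)
  8P = O

ord(P) = 8


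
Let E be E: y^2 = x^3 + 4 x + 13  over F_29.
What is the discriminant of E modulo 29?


4 a^3 + 27 b^2 = 4*4^3 + 27*13^2 = 256 + 4563 = 4819
Delta = -16 * (4819) = -77104
Delta mod 29 = 7

Delta = 7 (mod 29)


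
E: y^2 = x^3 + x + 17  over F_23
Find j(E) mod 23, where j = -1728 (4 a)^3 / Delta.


Delta = -16(4 a^3 + 27 b^2) mod 23 = 1
-1728 * (4 a)^3 = -1728 * (4*1)^3 mod 23 = 15
j = 15 * 1^(-1) mod 23 = 15

j = 15 (mod 23)


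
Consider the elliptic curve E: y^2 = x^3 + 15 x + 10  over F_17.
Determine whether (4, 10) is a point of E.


Check whether y^2 = x^3 + 15 x + 10 (mod 17) for (x, y) = (4, 10).
LHS: y^2 = 10^2 mod 17 = 15
RHS: x^3 + 15 x + 10 = 4^3 + 15*4 + 10 mod 17 = 15
LHS = RHS

Yes, on the curve


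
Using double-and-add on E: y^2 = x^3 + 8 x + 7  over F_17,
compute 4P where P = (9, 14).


k = 4 = 100_2 (binary, LSB first: 001)
Double-and-add from P = (9, 14):
  bit 0 = 0: acc unchanged = O
  bit 1 = 0: acc unchanged = O
  bit 2 = 1: acc = O + (11, 10) = (11, 10)

4P = (11, 10)


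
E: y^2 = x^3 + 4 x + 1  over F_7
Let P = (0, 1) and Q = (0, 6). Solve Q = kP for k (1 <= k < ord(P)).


Enumerate multiples of P until we hit Q = (0, 6):
  1P = (0, 1)
  2P = (4, 5)
  3P = (4, 2)
  4P = (0, 6)
Match found at i = 4.

k = 4


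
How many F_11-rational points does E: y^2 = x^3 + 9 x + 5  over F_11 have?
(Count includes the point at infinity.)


For each x in F_11, count y with y^2 = x^3 + 9 x + 5 mod 11:
  x = 0: RHS = 5, y in [4, 7]  -> 2 point(s)
  x = 1: RHS = 4, y in [2, 9]  -> 2 point(s)
  x = 2: RHS = 9, y in [3, 8]  -> 2 point(s)
  x = 3: RHS = 4, y in [2, 9]  -> 2 point(s)
  x = 6: RHS = 0, y in [0]  -> 1 point(s)
  x = 7: RHS = 4, y in [2, 9]  -> 2 point(s)
  x = 9: RHS = 1, y in [1, 10]  -> 2 point(s)
Affine points: 13. Add the point at infinity: total = 14.

#E(F_11) = 14


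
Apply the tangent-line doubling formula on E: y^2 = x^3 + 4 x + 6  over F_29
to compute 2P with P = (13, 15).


Doubling: s = (3 x1^2 + a) / (2 y1)
s = (3*13^2 + 4) / (2*15) mod 29 = 18
x3 = s^2 - 2 x1 mod 29 = 18^2 - 2*13 = 8
y3 = s (x1 - x3) - y1 mod 29 = 18 * (13 - 8) - 15 = 17

2P = (8, 17)


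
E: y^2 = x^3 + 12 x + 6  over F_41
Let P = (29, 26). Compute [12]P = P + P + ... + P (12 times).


k = 12 = 1100_2 (binary, LSB first: 0011)
Double-and-add from P = (29, 26):
  bit 0 = 0: acc unchanged = O
  bit 1 = 0: acc unchanged = O
  bit 2 = 1: acc = O + (9, 33) = (9, 33)
  bit 3 = 1: acc = (9, 33) + (27, 13) = (28, 20)

12P = (28, 20)


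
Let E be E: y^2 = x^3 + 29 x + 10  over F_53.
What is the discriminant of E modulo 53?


4 a^3 + 27 b^2 = 4*29^3 + 27*10^2 = 97556 + 2700 = 100256
Delta = -16 * (100256) = -1604096
Delta mod 53 = 2

Delta = 2 (mod 53)


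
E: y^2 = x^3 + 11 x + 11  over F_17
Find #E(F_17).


For each x in F_17, count y with y^2 = x^3 + 11 x + 11 mod 17:
  x = 4: RHS = 0, y in [0]  -> 1 point(s)
  x = 5: RHS = 4, y in [2, 15]  -> 2 point(s)
  x = 6: RHS = 4, y in [2, 15]  -> 2 point(s)
  x = 8: RHS = 16, y in [4, 13]  -> 2 point(s)
  x = 10: RHS = 16, y in [4, 13]  -> 2 point(s)
  x = 11: RHS = 1, y in [1, 16]  -> 2 point(s)
  x = 12: RHS = 1, y in [1, 16]  -> 2 point(s)
  x = 14: RHS = 2, y in [6, 11]  -> 2 point(s)
  x = 15: RHS = 15, y in [7, 10]  -> 2 point(s)
  x = 16: RHS = 16, y in [4, 13]  -> 2 point(s)
Affine points: 19. Add the point at infinity: total = 20.

#E(F_17) = 20


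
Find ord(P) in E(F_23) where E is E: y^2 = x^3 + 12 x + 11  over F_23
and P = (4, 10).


Compute successive multiples of P until we hit O:
  1P = (4, 10)
  2P = (1, 22)
  3P = (11, 18)
  4P = (14, 18)
  5P = (13, 15)
  6P = (10, 2)
  7P = (21, 5)
  8P = (7, 22)
  ... (continuing to 22P)
  22P = O

ord(P) = 22


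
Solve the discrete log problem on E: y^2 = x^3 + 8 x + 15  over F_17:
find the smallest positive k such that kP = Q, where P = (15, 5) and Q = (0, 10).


Enumerate multiples of P until we hit Q = (0, 10):
  1P = (15, 5)
  2P = (8, 9)
  3P = (3, 10)
  4P = (0, 10)
Match found at i = 4.

k = 4


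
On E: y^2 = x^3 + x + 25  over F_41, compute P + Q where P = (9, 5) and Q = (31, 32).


P != Q, so use the chord formula.
s = (y2 - y1) / (x2 - x1) = (27) / (22) mod 41 = 18
x3 = s^2 - x1 - x2 mod 41 = 18^2 - 9 - 31 = 38
y3 = s (x1 - x3) - y1 mod 41 = 18 * (9 - 38) - 5 = 6

P + Q = (38, 6)


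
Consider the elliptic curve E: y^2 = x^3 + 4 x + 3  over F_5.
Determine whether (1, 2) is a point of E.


Check whether y^2 = x^3 + 4 x + 3 (mod 5) for (x, y) = (1, 2).
LHS: y^2 = 2^2 mod 5 = 4
RHS: x^3 + 4 x + 3 = 1^3 + 4*1 + 3 mod 5 = 3
LHS != RHS

No, not on the curve


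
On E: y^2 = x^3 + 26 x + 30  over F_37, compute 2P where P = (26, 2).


Doubling: s = (3 x1^2 + a) / (2 y1)
s = (3*26^2 + 26) / (2*2) mod 37 = 14
x3 = s^2 - 2 x1 mod 37 = 14^2 - 2*26 = 33
y3 = s (x1 - x3) - y1 mod 37 = 14 * (26 - 33) - 2 = 11

2P = (33, 11)


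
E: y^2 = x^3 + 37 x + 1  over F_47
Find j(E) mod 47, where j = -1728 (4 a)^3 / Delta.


Delta = -16(4 a^3 + 27 b^2) mod 47 = 24
-1728 * (4 a)^3 = -1728 * (4*37)^3 mod 47 = 13
j = 13 * 24^(-1) mod 47 = 26

j = 26 (mod 47)


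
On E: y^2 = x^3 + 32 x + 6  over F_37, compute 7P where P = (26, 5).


k = 7 = 111_2 (binary, LSB first: 111)
Double-and-add from P = (26, 5):
  bit 0 = 1: acc = O + (26, 5) = (26, 5)
  bit 1 = 1: acc = (26, 5) + (19, 31) = (36, 11)
  bit 2 = 1: acc = (36, 11) + (2, 2) = (8, 16)

7P = (8, 16)


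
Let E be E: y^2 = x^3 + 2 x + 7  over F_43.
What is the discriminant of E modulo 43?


4 a^3 + 27 b^2 = 4*2^3 + 27*7^2 = 32 + 1323 = 1355
Delta = -16 * (1355) = -21680
Delta mod 43 = 35

Delta = 35 (mod 43)


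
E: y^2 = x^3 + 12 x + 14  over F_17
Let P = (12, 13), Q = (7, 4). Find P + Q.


P != Q, so use the chord formula.
s = (y2 - y1) / (x2 - x1) = (8) / (12) mod 17 = 12
x3 = s^2 - x1 - x2 mod 17 = 12^2 - 12 - 7 = 6
y3 = s (x1 - x3) - y1 mod 17 = 12 * (12 - 6) - 13 = 8

P + Q = (6, 8)


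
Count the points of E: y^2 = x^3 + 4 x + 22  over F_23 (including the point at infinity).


For each x in F_23, count y with y^2 = x^3 + 4 x + 22 mod 23:
  x = 1: RHS = 4, y in [2, 21]  -> 2 point(s)
  x = 5: RHS = 6, y in [11, 12]  -> 2 point(s)
  x = 6: RHS = 9, y in [3, 20]  -> 2 point(s)
  x = 7: RHS = 2, y in [5, 18]  -> 2 point(s)
  x = 10: RHS = 4, y in [2, 21]  -> 2 point(s)
  x = 12: RHS = 4, y in [2, 21]  -> 2 point(s)
  x = 14: RHS = 16, y in [4, 19]  -> 2 point(s)
  x = 17: RHS = 12, y in [9, 14]  -> 2 point(s)
  x = 20: RHS = 6, y in [11, 12]  -> 2 point(s)
  x = 21: RHS = 6, y in [11, 12]  -> 2 point(s)
Affine points: 20. Add the point at infinity: total = 21.

#E(F_23) = 21


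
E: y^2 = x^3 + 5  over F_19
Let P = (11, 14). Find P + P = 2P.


Doubling: s = (3 x1^2 + a) / (2 y1)
s = (3*11^2 + 0) / (2*14) mod 19 = 15
x3 = s^2 - 2 x1 mod 19 = 15^2 - 2*11 = 13
y3 = s (x1 - x3) - y1 mod 19 = 15 * (11 - 13) - 14 = 13

2P = (13, 13)


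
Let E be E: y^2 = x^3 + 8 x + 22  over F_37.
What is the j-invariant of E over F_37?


Delta = -16(4 a^3 + 27 b^2) mod 37 = 13
-1728 * (4 a)^3 = -1728 * (4*8)^3 mod 37 = 31
j = 31 * 13^(-1) mod 37 = 28

j = 28 (mod 37)


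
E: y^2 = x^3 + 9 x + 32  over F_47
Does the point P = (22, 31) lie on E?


Check whether y^2 = x^3 + 9 x + 32 (mod 47) for (x, y) = (22, 31).
LHS: y^2 = 31^2 mod 47 = 21
RHS: x^3 + 9 x + 32 = 22^3 + 9*22 + 32 mod 47 = 21
LHS = RHS

Yes, on the curve


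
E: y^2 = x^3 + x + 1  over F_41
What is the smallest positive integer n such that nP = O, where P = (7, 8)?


Compute successive multiples of P until we hit O:
  1P = (7, 8)
  2P = (28, 13)
  3P = (24, 27)
  4P = (6, 10)
  5P = (32, 1)
  6P = (11, 21)
  7P = (31, 37)
  8P = (34, 26)
  ... (continuing to 35P)
  35P = O

ord(P) = 35


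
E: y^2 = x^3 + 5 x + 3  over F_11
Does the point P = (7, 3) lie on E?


Check whether y^2 = x^3 + 5 x + 3 (mod 11) for (x, y) = (7, 3).
LHS: y^2 = 3^2 mod 11 = 9
RHS: x^3 + 5 x + 3 = 7^3 + 5*7 + 3 mod 11 = 7
LHS != RHS

No, not on the curve


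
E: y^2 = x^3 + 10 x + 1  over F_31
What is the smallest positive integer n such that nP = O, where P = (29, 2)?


Compute successive multiples of P until we hit O:
  1P = (29, 2)
  2P = (11, 4)
  3P = (9, 13)
  4P = (25, 2)
  5P = (8, 29)
  6P = (14, 23)
  7P = (16, 17)
  8P = (22, 9)
  ... (continuing to 24P)
  24P = O

ord(P) = 24


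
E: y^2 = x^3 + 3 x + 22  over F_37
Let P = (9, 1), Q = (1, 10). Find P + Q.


P != Q, so use the chord formula.
s = (y2 - y1) / (x2 - x1) = (9) / (29) mod 37 = 22
x3 = s^2 - x1 - x2 mod 37 = 22^2 - 9 - 1 = 30
y3 = s (x1 - x3) - y1 mod 37 = 22 * (9 - 30) - 1 = 18

P + Q = (30, 18)


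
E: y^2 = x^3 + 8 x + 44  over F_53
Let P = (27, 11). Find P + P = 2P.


Doubling: s = (3 x1^2 + a) / (2 y1)
s = (3*27^2 + 8) / (2*11) mod 53 = 1
x3 = s^2 - 2 x1 mod 53 = 1^2 - 2*27 = 0
y3 = s (x1 - x3) - y1 mod 53 = 1 * (27 - 0) - 11 = 16

2P = (0, 16)


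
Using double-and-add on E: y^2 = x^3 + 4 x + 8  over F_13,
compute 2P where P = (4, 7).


k = 2 = 10_2 (binary, LSB first: 01)
Double-and-add from P = (4, 7):
  bit 0 = 0: acc unchanged = O
  bit 1 = 1: acc = O + (5, 6) = (5, 6)

2P = (5, 6)


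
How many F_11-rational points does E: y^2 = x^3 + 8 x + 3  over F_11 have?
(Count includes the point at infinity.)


For each x in F_11, count y with y^2 = x^3 + 8 x + 3 mod 11:
  x = 0: RHS = 3, y in [5, 6]  -> 2 point(s)
  x = 1: RHS = 1, y in [1, 10]  -> 2 point(s)
  x = 2: RHS = 5, y in [4, 7]  -> 2 point(s)
  x = 4: RHS = 0, y in [0]  -> 1 point(s)
  x = 5: RHS = 3, y in [5, 6]  -> 2 point(s)
  x = 6: RHS = 3, y in [5, 6]  -> 2 point(s)
  x = 9: RHS = 1, y in [1, 10]  -> 2 point(s)
  x = 10: RHS = 5, y in [4, 7]  -> 2 point(s)
Affine points: 15. Add the point at infinity: total = 16.

#E(F_11) = 16


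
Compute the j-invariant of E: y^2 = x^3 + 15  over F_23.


Delta = -16(4 a^3 + 27 b^2) mod 23 = 21
-1728 * (4 a)^3 = -1728 * (4*0)^3 mod 23 = 0
j = 0 * 21^(-1) mod 23 = 0

j = 0 (mod 23)


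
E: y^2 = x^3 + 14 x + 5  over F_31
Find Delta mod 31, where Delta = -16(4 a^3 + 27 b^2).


4 a^3 + 27 b^2 = 4*14^3 + 27*5^2 = 10976 + 675 = 11651
Delta = -16 * (11651) = -186416
Delta mod 31 = 18

Delta = 18 (mod 31)


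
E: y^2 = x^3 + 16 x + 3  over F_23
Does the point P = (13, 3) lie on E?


Check whether y^2 = x^3 + 16 x + 3 (mod 23) for (x, y) = (13, 3).
LHS: y^2 = 3^2 mod 23 = 9
RHS: x^3 + 16 x + 3 = 13^3 + 16*13 + 3 mod 23 = 16
LHS != RHS

No, not on the curve


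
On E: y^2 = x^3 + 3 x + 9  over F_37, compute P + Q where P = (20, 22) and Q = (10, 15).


P != Q, so use the chord formula.
s = (y2 - y1) / (x2 - x1) = (30) / (27) mod 37 = 34
x3 = s^2 - x1 - x2 mod 37 = 34^2 - 20 - 10 = 16
y3 = s (x1 - x3) - y1 mod 37 = 34 * (20 - 16) - 22 = 3

P + Q = (16, 3)


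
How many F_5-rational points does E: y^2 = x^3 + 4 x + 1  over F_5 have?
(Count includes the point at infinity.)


For each x in F_5, count y with y^2 = x^3 + 4 x + 1 mod 5:
  x = 0: RHS = 1, y in [1, 4]  -> 2 point(s)
  x = 1: RHS = 1, y in [1, 4]  -> 2 point(s)
  x = 3: RHS = 0, y in [0]  -> 1 point(s)
  x = 4: RHS = 1, y in [1, 4]  -> 2 point(s)
Affine points: 7. Add the point at infinity: total = 8.

#E(F_5) = 8


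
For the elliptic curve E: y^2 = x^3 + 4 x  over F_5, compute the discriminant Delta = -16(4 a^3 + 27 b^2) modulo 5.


4 a^3 + 27 b^2 = 4*4^3 + 27*0^2 = 256 + 0 = 256
Delta = -16 * (256) = -4096
Delta mod 5 = 4

Delta = 4 (mod 5)


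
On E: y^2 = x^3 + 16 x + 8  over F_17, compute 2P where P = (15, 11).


Doubling: s = (3 x1^2 + a) / (2 y1)
s = (3*15^2 + 16) / (2*11) mod 17 = 9
x3 = s^2 - 2 x1 mod 17 = 9^2 - 2*15 = 0
y3 = s (x1 - x3) - y1 mod 17 = 9 * (15 - 0) - 11 = 5

2P = (0, 5)


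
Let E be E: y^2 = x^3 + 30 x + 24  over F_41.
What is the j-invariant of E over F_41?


Delta = -16(4 a^3 + 27 b^2) mod 41 = 24
-1728 * (4 a)^3 = -1728 * (4*30)^3 mod 41 = 39
j = 39 * 24^(-1) mod 41 = 17

j = 17 (mod 41)


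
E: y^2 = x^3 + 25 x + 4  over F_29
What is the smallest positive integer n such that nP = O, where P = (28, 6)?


Compute successive multiples of P until we hit O:
  1P = (28, 6)
  2P = (1, 28)
  3P = (5, 15)
  4P = (20, 6)
  5P = (10, 23)
  6P = (14, 13)
  7P = (9, 28)
  8P = (27, 2)
  ... (continuing to 38P)
  38P = O

ord(P) = 38


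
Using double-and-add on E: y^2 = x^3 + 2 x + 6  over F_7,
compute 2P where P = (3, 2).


k = 2 = 10_2 (binary, LSB first: 01)
Double-and-add from P = (3, 2):
  bit 0 = 0: acc unchanged = O
  bit 1 = 1: acc = O + (5, 1) = (5, 1)

2P = (5, 1)


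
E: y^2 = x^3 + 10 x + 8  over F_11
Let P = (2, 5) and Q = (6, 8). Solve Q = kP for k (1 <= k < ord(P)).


Enumerate multiples of P until we hit Q = (6, 8):
  1P = (2, 5)
  2P = (7, 6)
  3P = (6, 3)
  4P = (6, 8)
Match found at i = 4.

k = 4


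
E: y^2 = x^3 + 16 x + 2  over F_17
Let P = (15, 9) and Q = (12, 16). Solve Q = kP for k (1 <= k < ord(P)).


Enumerate multiples of P until we hit Q = (12, 16):
  1P = (15, 9)
  2P = (6, 5)
  3P = (9, 5)
  4P = (1, 6)
  5P = (2, 12)
  6P = (8, 9)
  7P = (11, 8)
  8P = (7, 10)
  9P = (16, 6)
  10P = (12, 16)
Match found at i = 10.

k = 10


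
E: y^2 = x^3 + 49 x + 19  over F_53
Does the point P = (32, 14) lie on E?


Check whether y^2 = x^3 + 49 x + 19 (mod 53) for (x, y) = (32, 14).
LHS: y^2 = 14^2 mod 53 = 37
RHS: x^3 + 49 x + 19 = 32^3 + 49*32 + 19 mod 53 = 11
LHS != RHS

No, not on the curve


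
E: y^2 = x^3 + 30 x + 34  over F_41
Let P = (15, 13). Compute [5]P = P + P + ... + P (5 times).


k = 5 = 101_2 (binary, LSB first: 101)
Double-and-add from P = (15, 13):
  bit 0 = 1: acc = O + (15, 13) = (15, 13)
  bit 1 = 0: acc unchanged = (15, 13)
  bit 2 = 1: acc = (15, 13) + (19, 40) = (9, 7)

5P = (9, 7)


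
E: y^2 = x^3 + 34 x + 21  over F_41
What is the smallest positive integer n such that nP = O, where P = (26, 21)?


Compute successive multiples of P until we hit O:
  1P = (26, 21)
  2P = (10, 7)
  3P = (0, 12)
  4P = (17, 31)
  5P = (21, 19)
  6P = (4, 37)
  7P = (20, 38)
  8P = (11, 39)
  ... (continuing to 33P)
  33P = O

ord(P) = 33


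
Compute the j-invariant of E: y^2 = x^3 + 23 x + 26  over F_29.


Delta = -16(4 a^3 + 27 b^2) mod 29 = 18
-1728 * (4 a)^3 = -1728 * (4*23)^3 mod 29 = 21
j = 21 * 18^(-1) mod 29 = 6

j = 6 (mod 29)


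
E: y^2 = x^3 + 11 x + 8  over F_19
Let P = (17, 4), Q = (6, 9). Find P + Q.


P != Q, so use the chord formula.
s = (y2 - y1) / (x2 - x1) = (5) / (8) mod 19 = 3
x3 = s^2 - x1 - x2 mod 19 = 3^2 - 17 - 6 = 5
y3 = s (x1 - x3) - y1 mod 19 = 3 * (17 - 5) - 4 = 13

P + Q = (5, 13)


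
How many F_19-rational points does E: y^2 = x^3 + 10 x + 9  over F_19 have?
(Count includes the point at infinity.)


For each x in F_19, count y with y^2 = x^3 + 10 x + 9 mod 19:
  x = 0: RHS = 9, y in [3, 16]  -> 2 point(s)
  x = 1: RHS = 1, y in [1, 18]  -> 2 point(s)
  x = 3: RHS = 9, y in [3, 16]  -> 2 point(s)
  x = 6: RHS = 0, y in [0]  -> 1 point(s)
  x = 7: RHS = 4, y in [2, 17]  -> 2 point(s)
  x = 9: RHS = 11, y in [7, 12]  -> 2 point(s)
  x = 10: RHS = 7, y in [8, 11]  -> 2 point(s)
  x = 11: RHS = 6, y in [5, 14]  -> 2 point(s)
  x = 14: RHS = 5, y in [9, 10]  -> 2 point(s)
  x = 15: RHS = 0, y in [0]  -> 1 point(s)
  x = 16: RHS = 9, y in [3, 16]  -> 2 point(s)
  x = 17: RHS = 0, y in [0]  -> 1 point(s)
  x = 18: RHS = 17, y in [6, 13]  -> 2 point(s)
Affine points: 23. Add the point at infinity: total = 24.

#E(F_19) = 24


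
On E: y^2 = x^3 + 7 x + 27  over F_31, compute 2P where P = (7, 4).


Doubling: s = (3 x1^2 + a) / (2 y1)
s = (3*7^2 + 7) / (2*4) mod 31 = 27
x3 = s^2 - 2 x1 mod 31 = 27^2 - 2*7 = 2
y3 = s (x1 - x3) - y1 mod 31 = 27 * (7 - 2) - 4 = 7

2P = (2, 7)


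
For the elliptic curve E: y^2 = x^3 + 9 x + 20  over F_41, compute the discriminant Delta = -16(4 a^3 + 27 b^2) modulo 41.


4 a^3 + 27 b^2 = 4*9^3 + 27*20^2 = 2916 + 10800 = 13716
Delta = -16 * (13716) = -219456
Delta mod 41 = 17

Delta = 17 (mod 41)


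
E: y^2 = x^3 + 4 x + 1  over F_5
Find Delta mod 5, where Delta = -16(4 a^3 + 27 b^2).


4 a^3 + 27 b^2 = 4*4^3 + 27*1^2 = 256 + 27 = 283
Delta = -16 * (283) = -4528
Delta mod 5 = 2

Delta = 2 (mod 5)


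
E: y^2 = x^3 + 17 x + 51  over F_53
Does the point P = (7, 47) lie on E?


Check whether y^2 = x^3 + 17 x + 51 (mod 53) for (x, y) = (7, 47).
LHS: y^2 = 47^2 mod 53 = 36
RHS: x^3 + 17 x + 51 = 7^3 + 17*7 + 51 mod 53 = 36
LHS = RHS

Yes, on the curve


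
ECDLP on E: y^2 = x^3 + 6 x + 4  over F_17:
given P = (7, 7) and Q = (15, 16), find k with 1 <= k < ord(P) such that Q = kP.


Enumerate multiples of P until we hit Q = (15, 16):
  1P = (7, 7)
  2P = (3, 10)
  3P = (15, 16)
Match found at i = 3.

k = 3


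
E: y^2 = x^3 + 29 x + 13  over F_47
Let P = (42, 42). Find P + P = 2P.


Doubling: s = (3 x1^2 + a) / (2 y1)
s = (3*42^2 + 29) / (2*42) mod 47 = 46
x3 = s^2 - 2 x1 mod 47 = 46^2 - 2*42 = 11
y3 = s (x1 - x3) - y1 mod 47 = 46 * (42 - 11) - 42 = 21

2P = (11, 21)


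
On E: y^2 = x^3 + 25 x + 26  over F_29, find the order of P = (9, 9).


Compute successive multiples of P until we hit O:
  1P = (9, 9)
  2P = (15, 8)
  3P = (1, 9)
  4P = (19, 20)
  5P = (17, 17)
  6P = (4, 25)
  7P = (10, 0)
  8P = (4, 4)
  ... (continuing to 14P)
  14P = O

ord(P) = 14
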